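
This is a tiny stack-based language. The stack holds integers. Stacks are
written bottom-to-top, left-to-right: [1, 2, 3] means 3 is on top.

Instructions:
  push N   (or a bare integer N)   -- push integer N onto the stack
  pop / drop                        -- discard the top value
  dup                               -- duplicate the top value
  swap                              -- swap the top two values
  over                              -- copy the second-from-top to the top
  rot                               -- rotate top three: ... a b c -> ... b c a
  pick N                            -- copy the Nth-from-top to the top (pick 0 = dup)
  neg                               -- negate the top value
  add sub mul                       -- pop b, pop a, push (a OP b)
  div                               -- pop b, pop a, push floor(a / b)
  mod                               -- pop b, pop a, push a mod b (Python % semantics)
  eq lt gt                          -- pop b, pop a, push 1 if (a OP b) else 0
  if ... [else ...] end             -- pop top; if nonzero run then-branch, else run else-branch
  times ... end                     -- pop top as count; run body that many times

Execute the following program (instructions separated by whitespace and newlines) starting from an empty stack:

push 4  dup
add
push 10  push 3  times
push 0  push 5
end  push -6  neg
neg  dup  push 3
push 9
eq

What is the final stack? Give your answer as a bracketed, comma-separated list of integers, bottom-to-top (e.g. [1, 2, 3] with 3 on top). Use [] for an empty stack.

After 'push 4': [4]
After 'dup': [4, 4]
After 'add': [8]
After 'push 10': [8, 10]
After 'push 3': [8, 10, 3]
After 'times': [8, 10]
After 'push 0': [8, 10, 0]
After 'push 5': [8, 10, 0, 5]
After 'push 0': [8, 10, 0, 5, 0]
After 'push 5': [8, 10, 0, 5, 0, 5]
After 'push 0': [8, 10, 0, 5, 0, 5, 0]
After 'push 5': [8, 10, 0, 5, 0, 5, 0, 5]
After 'push -6': [8, 10, 0, 5, 0, 5, 0, 5, -6]
After 'neg': [8, 10, 0, 5, 0, 5, 0, 5, 6]
After 'neg': [8, 10, 0, 5, 0, 5, 0, 5, -6]
After 'dup': [8, 10, 0, 5, 0, 5, 0, 5, -6, -6]
After 'push 3': [8, 10, 0, 5, 0, 5, 0, 5, -6, -6, 3]
After 'push 9': [8, 10, 0, 5, 0, 5, 0, 5, -6, -6, 3, 9]
After 'eq': [8, 10, 0, 5, 0, 5, 0, 5, -6, -6, 0]

Answer: [8, 10, 0, 5, 0, 5, 0, 5, -6, -6, 0]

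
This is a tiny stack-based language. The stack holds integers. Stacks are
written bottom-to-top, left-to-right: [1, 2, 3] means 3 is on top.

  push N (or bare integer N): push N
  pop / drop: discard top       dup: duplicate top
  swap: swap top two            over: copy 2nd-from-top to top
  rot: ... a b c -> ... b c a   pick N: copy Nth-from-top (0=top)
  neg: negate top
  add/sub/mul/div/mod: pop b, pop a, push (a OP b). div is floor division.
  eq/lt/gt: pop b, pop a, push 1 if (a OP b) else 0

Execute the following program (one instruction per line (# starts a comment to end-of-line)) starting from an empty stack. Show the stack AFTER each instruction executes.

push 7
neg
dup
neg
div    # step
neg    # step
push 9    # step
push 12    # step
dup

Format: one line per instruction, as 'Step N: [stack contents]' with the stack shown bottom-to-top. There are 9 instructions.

Step 1: [7]
Step 2: [-7]
Step 3: [-7, -7]
Step 4: [-7, 7]
Step 5: [-1]
Step 6: [1]
Step 7: [1, 9]
Step 8: [1, 9, 12]
Step 9: [1, 9, 12, 12]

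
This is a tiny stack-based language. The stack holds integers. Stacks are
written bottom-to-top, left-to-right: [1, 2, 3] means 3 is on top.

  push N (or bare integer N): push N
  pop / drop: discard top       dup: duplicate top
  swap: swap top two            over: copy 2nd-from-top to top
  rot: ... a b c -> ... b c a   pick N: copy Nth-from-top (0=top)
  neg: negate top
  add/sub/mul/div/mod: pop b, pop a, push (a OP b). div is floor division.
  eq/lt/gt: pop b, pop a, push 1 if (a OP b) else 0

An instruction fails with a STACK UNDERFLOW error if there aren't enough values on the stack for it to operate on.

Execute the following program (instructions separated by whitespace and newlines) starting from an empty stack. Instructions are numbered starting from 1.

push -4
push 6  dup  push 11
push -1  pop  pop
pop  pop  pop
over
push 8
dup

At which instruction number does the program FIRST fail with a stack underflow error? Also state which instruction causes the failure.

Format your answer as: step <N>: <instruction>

Answer: step 11: over

Derivation:
Step 1 ('push -4'): stack = [-4], depth = 1
Step 2 ('push 6'): stack = [-4, 6], depth = 2
Step 3 ('dup'): stack = [-4, 6, 6], depth = 3
Step 4 ('push 11'): stack = [-4, 6, 6, 11], depth = 4
Step 5 ('push -1'): stack = [-4, 6, 6, 11, -1], depth = 5
Step 6 ('pop'): stack = [-4, 6, 6, 11], depth = 4
Step 7 ('pop'): stack = [-4, 6, 6], depth = 3
Step 8 ('pop'): stack = [-4, 6], depth = 2
Step 9 ('pop'): stack = [-4], depth = 1
Step 10 ('pop'): stack = [], depth = 0
Step 11 ('over'): needs 2 value(s) but depth is 0 — STACK UNDERFLOW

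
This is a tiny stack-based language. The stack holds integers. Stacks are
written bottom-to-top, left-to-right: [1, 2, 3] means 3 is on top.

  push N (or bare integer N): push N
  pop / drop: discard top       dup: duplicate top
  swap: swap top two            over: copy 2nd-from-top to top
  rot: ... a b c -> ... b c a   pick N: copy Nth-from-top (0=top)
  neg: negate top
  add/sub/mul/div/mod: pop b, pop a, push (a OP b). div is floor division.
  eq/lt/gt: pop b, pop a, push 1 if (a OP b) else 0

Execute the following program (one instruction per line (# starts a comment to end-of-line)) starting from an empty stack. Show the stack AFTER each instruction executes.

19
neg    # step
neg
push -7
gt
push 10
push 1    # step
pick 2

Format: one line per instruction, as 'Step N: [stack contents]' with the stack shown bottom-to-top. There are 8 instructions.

Step 1: [19]
Step 2: [-19]
Step 3: [19]
Step 4: [19, -7]
Step 5: [1]
Step 6: [1, 10]
Step 7: [1, 10, 1]
Step 8: [1, 10, 1, 1]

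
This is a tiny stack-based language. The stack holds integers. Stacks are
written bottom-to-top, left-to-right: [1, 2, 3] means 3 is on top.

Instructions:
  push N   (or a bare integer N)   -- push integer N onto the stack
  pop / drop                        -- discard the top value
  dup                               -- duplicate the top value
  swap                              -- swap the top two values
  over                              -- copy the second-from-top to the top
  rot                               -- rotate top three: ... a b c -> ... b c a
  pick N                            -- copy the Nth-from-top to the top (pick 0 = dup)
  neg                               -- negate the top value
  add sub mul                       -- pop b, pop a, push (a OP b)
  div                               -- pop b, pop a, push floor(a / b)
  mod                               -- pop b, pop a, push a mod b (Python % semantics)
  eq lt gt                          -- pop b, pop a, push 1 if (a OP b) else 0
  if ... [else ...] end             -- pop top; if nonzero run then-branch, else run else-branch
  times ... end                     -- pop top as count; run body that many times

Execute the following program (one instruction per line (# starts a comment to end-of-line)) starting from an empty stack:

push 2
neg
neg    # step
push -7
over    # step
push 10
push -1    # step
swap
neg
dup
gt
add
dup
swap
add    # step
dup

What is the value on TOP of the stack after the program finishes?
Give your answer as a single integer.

After 'push 2': [2]
After 'neg': [-2]
After 'neg': [2]
After 'push -7': [2, -7]
After 'over': [2, -7, 2]
After 'push 10': [2, -7, 2, 10]
After 'push -1': [2, -7, 2, 10, -1]
After 'swap': [2, -7, 2, -1, 10]
After 'neg': [2, -7, 2, -1, -10]
After 'dup': [2, -7, 2, -1, -10, -10]
After 'gt': [2, -7, 2, -1, 0]
After 'add': [2, -7, 2, -1]
After 'dup': [2, -7, 2, -1, -1]
After 'swap': [2, -7, 2, -1, -1]
After 'add': [2, -7, 2, -2]
After 'dup': [2, -7, 2, -2, -2]

Answer: -2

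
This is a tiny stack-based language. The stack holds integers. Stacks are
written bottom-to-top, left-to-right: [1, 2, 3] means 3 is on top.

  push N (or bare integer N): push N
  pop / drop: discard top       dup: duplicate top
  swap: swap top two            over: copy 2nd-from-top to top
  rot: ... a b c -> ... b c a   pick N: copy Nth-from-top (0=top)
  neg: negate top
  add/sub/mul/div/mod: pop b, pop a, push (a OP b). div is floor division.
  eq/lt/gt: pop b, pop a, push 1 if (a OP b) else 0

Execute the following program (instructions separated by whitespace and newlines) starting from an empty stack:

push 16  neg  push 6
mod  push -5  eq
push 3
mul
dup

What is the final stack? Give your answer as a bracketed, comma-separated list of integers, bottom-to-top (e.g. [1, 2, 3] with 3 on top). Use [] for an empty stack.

After 'push 16': [16]
After 'neg': [-16]
After 'push 6': [-16, 6]
After 'mod': [2]
After 'push -5': [2, -5]
After 'eq': [0]
After 'push 3': [0, 3]
After 'mul': [0]
After 'dup': [0, 0]

Answer: [0, 0]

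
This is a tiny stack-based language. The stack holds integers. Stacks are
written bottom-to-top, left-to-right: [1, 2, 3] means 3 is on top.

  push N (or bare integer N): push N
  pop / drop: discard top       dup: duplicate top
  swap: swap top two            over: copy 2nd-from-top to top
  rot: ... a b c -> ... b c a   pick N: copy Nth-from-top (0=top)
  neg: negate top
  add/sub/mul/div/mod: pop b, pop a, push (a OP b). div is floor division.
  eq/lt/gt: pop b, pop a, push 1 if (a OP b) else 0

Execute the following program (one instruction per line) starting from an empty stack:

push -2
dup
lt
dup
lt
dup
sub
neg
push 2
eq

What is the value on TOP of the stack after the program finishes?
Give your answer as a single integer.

After 'push -2': [-2]
After 'dup': [-2, -2]
After 'lt': [0]
After 'dup': [0, 0]
After 'lt': [0]
After 'dup': [0, 0]
After 'sub': [0]
After 'neg': [0]
After 'push 2': [0, 2]
After 'eq': [0]

Answer: 0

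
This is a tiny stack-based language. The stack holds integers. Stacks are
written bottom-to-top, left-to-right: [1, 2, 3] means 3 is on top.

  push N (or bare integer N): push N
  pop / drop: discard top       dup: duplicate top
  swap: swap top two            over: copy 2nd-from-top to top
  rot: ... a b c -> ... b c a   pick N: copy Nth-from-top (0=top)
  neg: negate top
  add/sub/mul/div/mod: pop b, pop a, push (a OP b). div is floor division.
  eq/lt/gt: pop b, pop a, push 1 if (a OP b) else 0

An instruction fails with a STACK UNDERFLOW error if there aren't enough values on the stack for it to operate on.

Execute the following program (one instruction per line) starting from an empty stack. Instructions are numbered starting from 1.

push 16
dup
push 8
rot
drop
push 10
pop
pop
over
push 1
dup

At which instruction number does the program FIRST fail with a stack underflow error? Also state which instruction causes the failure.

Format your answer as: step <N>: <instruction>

Answer: step 9: over

Derivation:
Step 1 ('push 16'): stack = [16], depth = 1
Step 2 ('dup'): stack = [16, 16], depth = 2
Step 3 ('push 8'): stack = [16, 16, 8], depth = 3
Step 4 ('rot'): stack = [16, 8, 16], depth = 3
Step 5 ('drop'): stack = [16, 8], depth = 2
Step 6 ('push 10'): stack = [16, 8, 10], depth = 3
Step 7 ('pop'): stack = [16, 8], depth = 2
Step 8 ('pop'): stack = [16], depth = 1
Step 9 ('over'): needs 2 value(s) but depth is 1 — STACK UNDERFLOW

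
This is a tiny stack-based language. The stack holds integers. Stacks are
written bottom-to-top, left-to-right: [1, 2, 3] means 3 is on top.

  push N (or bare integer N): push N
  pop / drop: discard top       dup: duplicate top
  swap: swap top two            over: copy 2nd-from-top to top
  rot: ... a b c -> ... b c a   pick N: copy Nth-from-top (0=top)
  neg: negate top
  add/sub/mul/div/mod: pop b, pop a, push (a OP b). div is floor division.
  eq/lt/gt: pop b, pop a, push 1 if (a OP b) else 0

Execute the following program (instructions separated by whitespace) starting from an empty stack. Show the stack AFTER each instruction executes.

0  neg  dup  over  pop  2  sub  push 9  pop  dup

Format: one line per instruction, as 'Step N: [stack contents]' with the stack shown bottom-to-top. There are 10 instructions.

Step 1: [0]
Step 2: [0]
Step 3: [0, 0]
Step 4: [0, 0, 0]
Step 5: [0, 0]
Step 6: [0, 0, 2]
Step 7: [0, -2]
Step 8: [0, -2, 9]
Step 9: [0, -2]
Step 10: [0, -2, -2]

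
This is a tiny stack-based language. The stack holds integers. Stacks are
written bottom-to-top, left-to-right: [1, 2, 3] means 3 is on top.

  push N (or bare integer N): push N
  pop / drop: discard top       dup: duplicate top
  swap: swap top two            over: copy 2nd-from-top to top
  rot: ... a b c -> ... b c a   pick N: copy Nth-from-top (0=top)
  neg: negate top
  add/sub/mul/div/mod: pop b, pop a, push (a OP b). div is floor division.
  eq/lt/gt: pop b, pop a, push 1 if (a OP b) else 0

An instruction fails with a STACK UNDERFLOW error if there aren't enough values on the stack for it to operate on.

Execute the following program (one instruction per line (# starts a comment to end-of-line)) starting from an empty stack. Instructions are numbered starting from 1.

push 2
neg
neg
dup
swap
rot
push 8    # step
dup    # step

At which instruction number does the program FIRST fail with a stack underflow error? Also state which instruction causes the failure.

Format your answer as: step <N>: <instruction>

Step 1 ('push 2'): stack = [2], depth = 1
Step 2 ('neg'): stack = [-2], depth = 1
Step 3 ('neg'): stack = [2], depth = 1
Step 4 ('dup'): stack = [2, 2], depth = 2
Step 5 ('swap'): stack = [2, 2], depth = 2
Step 6 ('rot'): needs 3 value(s) but depth is 2 — STACK UNDERFLOW

Answer: step 6: rot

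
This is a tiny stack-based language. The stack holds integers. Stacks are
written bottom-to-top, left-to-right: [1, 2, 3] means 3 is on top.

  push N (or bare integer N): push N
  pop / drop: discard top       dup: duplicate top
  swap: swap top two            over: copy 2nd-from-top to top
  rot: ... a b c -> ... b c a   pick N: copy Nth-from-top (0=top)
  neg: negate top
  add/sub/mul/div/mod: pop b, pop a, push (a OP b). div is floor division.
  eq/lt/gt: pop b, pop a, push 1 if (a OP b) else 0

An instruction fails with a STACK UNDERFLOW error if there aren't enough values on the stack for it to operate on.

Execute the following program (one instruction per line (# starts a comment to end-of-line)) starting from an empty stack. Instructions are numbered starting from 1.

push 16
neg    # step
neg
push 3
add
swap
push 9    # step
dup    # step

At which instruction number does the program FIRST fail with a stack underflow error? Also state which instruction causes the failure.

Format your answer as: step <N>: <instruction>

Answer: step 6: swap

Derivation:
Step 1 ('push 16'): stack = [16], depth = 1
Step 2 ('neg'): stack = [-16], depth = 1
Step 3 ('neg'): stack = [16], depth = 1
Step 4 ('push 3'): stack = [16, 3], depth = 2
Step 5 ('add'): stack = [19], depth = 1
Step 6 ('swap'): needs 2 value(s) but depth is 1 — STACK UNDERFLOW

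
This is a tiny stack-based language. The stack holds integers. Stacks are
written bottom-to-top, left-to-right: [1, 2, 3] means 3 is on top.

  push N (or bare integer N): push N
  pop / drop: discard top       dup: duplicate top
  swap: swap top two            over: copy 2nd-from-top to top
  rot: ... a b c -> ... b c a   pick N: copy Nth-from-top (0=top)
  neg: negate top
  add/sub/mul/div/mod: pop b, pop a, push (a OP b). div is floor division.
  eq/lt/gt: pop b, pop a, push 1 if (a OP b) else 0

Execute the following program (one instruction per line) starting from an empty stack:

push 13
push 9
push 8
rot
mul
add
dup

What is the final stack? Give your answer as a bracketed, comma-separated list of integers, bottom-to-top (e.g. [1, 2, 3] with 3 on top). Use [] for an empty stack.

After 'push 13': [13]
After 'push 9': [13, 9]
After 'push 8': [13, 9, 8]
After 'rot': [9, 8, 13]
After 'mul': [9, 104]
After 'add': [113]
After 'dup': [113, 113]

Answer: [113, 113]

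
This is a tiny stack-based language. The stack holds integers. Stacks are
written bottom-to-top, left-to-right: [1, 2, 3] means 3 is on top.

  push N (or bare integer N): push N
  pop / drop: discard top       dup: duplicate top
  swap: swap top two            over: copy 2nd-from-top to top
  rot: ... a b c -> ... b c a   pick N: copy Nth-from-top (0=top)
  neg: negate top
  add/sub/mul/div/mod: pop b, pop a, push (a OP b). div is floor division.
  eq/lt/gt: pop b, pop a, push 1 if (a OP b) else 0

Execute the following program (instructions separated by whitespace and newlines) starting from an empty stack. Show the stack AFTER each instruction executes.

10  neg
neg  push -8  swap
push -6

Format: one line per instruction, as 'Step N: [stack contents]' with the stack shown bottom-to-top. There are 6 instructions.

Step 1: [10]
Step 2: [-10]
Step 3: [10]
Step 4: [10, -8]
Step 5: [-8, 10]
Step 6: [-8, 10, -6]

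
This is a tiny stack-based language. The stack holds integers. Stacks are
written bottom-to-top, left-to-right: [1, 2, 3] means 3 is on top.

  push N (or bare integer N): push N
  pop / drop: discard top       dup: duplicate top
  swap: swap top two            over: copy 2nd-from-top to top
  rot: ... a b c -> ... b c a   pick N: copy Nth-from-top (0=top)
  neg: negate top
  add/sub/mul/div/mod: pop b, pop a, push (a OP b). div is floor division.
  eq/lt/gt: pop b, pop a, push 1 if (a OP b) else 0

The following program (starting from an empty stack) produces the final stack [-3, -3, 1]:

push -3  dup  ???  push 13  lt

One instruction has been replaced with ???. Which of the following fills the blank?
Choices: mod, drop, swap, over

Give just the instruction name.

Answer: over

Derivation:
Stack before ???: [-3, -3]
Stack after ???:  [-3, -3, -3]
Checking each choice:
  mod: produces [1]
  drop: produces [1]
  swap: produces [-3, 1]
  over: MATCH


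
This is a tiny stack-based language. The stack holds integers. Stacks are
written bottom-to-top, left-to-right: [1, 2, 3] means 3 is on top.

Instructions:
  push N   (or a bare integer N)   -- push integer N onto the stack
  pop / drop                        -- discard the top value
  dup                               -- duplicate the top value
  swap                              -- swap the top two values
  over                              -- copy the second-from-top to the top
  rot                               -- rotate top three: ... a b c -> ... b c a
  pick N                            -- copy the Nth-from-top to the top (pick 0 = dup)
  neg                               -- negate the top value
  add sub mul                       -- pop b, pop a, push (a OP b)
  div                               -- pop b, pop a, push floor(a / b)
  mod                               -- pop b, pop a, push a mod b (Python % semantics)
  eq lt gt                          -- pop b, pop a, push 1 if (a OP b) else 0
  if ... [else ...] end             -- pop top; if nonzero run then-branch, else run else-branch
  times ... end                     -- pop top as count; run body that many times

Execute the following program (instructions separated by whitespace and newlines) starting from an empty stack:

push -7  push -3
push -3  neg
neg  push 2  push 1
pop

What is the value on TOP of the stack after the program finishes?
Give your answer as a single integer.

Answer: 2

Derivation:
After 'push -7': [-7]
After 'push -3': [-7, -3]
After 'push -3': [-7, -3, -3]
After 'neg': [-7, -3, 3]
After 'neg': [-7, -3, -3]
After 'push 2': [-7, -3, -3, 2]
After 'push 1': [-7, -3, -3, 2, 1]
After 'pop': [-7, -3, -3, 2]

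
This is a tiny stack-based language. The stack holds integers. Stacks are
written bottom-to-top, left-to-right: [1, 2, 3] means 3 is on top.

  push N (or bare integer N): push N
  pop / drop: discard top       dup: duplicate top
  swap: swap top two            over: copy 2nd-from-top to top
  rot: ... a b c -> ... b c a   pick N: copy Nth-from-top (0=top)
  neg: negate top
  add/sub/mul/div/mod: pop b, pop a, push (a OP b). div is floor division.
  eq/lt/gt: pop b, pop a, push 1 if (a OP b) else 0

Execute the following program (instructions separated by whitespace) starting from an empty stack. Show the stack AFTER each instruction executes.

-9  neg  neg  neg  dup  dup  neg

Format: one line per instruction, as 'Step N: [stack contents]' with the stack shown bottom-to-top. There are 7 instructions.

Step 1: [-9]
Step 2: [9]
Step 3: [-9]
Step 4: [9]
Step 5: [9, 9]
Step 6: [9, 9, 9]
Step 7: [9, 9, -9]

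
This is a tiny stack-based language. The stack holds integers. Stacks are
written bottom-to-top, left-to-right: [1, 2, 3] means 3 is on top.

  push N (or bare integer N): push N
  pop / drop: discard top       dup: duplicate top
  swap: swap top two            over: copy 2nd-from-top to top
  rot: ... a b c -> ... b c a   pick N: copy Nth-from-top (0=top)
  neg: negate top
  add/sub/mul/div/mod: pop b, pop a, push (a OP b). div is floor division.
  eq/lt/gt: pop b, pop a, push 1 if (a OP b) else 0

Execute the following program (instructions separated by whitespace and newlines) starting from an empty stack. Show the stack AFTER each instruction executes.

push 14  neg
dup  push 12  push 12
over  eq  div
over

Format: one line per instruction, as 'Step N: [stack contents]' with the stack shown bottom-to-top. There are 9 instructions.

Step 1: [14]
Step 2: [-14]
Step 3: [-14, -14]
Step 4: [-14, -14, 12]
Step 5: [-14, -14, 12, 12]
Step 6: [-14, -14, 12, 12, 12]
Step 7: [-14, -14, 12, 1]
Step 8: [-14, -14, 12]
Step 9: [-14, -14, 12, -14]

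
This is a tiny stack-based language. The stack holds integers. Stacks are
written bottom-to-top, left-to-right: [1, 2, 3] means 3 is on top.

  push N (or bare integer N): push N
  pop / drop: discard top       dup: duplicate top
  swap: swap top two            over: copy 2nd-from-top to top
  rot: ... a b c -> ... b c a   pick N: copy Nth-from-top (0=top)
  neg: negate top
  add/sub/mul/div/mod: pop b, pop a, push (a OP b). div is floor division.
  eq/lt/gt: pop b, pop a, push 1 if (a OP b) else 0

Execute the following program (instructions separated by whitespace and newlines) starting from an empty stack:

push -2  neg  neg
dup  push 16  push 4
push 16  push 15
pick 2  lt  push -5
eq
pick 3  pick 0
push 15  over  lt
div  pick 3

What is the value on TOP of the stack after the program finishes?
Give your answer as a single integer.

Answer: 16

Derivation:
After 'push -2': [-2]
After 'neg': [2]
After 'neg': [-2]
After 'dup': [-2, -2]
After 'push 16': [-2, -2, 16]
After 'push 4': [-2, -2, 16, 4]
After 'push 16': [-2, -2, 16, 4, 16]
After 'push 15': [-2, -2, 16, 4, 16, 15]
After 'pick 2': [-2, -2, 16, 4, 16, 15, 4]
After 'lt': [-2, -2, 16, 4, 16, 0]
After 'push -5': [-2, -2, 16, 4, 16, 0, -5]
After 'eq': [-2, -2, 16, 4, 16, 0]
After 'pick 3': [-2, -2, 16, 4, 16, 0, 16]
After 'pick 0': [-2, -2, 16, 4, 16, 0, 16, 16]
After 'push 15': [-2, -2, 16, 4, 16, 0, 16, 16, 15]
After 'over': [-2, -2, 16, 4, 16, 0, 16, 16, 15, 16]
After 'lt': [-2, -2, 16, 4, 16, 0, 16, 16, 1]
After 'div': [-2, -2, 16, 4, 16, 0, 16, 16]
After 'pick 3': [-2, -2, 16, 4, 16, 0, 16, 16, 16]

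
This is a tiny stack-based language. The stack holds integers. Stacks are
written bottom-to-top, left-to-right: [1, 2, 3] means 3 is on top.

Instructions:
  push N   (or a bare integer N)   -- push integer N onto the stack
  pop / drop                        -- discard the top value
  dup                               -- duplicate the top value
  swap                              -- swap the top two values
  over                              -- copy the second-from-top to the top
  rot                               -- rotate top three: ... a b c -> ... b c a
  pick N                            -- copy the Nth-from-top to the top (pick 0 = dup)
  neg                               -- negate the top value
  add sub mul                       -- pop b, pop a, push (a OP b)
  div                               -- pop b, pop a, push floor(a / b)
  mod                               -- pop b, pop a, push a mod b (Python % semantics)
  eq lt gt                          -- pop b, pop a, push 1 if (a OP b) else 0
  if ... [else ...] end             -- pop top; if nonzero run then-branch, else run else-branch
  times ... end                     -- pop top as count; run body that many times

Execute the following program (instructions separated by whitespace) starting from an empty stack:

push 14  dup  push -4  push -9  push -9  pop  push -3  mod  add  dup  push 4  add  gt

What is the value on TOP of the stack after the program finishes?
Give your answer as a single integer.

Answer: 0

Derivation:
After 'push 14': [14]
After 'dup': [14, 14]
After 'push -4': [14, 14, -4]
After 'push -9': [14, 14, -4, -9]
After 'push -9': [14, 14, -4, -9, -9]
After 'pop': [14, 14, -4, -9]
After 'push -3': [14, 14, -4, -9, -3]
After 'mod': [14, 14, -4, 0]
After 'add': [14, 14, -4]
After 'dup': [14, 14, -4, -4]
After 'push 4': [14, 14, -4, -4, 4]
After 'add': [14, 14, -4, 0]
After 'gt': [14, 14, 0]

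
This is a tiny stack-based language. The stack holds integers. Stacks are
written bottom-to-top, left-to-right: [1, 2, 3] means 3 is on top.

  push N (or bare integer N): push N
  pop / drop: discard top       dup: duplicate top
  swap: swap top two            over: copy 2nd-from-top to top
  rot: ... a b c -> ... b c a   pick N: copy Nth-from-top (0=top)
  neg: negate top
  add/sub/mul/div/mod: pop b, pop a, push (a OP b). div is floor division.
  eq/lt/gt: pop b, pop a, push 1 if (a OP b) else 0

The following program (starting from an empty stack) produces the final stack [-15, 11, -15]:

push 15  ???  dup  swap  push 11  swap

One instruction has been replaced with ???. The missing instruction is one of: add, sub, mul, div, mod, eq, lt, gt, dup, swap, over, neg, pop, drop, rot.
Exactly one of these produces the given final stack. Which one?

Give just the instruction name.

Stack before ???: [15]
Stack after ???:  [-15]
The instruction that transforms [15] -> [-15] is: neg

Answer: neg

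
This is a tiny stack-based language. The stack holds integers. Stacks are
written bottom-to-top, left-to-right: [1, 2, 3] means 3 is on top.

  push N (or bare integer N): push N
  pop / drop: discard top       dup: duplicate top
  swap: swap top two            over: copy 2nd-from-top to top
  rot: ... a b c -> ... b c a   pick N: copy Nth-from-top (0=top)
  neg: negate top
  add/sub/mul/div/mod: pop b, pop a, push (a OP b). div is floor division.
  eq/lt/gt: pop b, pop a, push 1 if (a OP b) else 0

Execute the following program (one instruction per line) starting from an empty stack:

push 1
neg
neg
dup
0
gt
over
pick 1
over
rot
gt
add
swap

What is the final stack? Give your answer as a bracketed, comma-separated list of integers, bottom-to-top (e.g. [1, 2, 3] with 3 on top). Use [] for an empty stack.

After 'push 1': [1]
After 'neg': [-1]
After 'neg': [1]
After 'dup': [1, 1]
After 'push 0': [1, 1, 0]
After 'gt': [1, 1]
After 'over': [1, 1, 1]
After 'pick 1': [1, 1, 1, 1]
After 'over': [1, 1, 1, 1, 1]
After 'rot': [1, 1, 1, 1, 1]
After 'gt': [1, 1, 1, 0]
After 'add': [1, 1, 1]
After 'swap': [1, 1, 1]

Answer: [1, 1, 1]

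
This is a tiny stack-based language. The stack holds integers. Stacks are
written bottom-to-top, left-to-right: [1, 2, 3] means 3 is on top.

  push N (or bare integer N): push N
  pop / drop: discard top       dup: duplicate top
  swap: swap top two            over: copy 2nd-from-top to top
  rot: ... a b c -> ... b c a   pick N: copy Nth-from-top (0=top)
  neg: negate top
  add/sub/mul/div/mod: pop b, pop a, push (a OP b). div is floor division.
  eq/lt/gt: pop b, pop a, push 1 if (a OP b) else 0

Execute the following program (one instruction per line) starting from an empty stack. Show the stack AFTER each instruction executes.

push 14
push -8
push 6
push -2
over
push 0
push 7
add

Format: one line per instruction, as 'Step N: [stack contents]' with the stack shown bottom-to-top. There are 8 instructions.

Step 1: [14]
Step 2: [14, -8]
Step 3: [14, -8, 6]
Step 4: [14, -8, 6, -2]
Step 5: [14, -8, 6, -2, 6]
Step 6: [14, -8, 6, -2, 6, 0]
Step 7: [14, -8, 6, -2, 6, 0, 7]
Step 8: [14, -8, 6, -2, 6, 7]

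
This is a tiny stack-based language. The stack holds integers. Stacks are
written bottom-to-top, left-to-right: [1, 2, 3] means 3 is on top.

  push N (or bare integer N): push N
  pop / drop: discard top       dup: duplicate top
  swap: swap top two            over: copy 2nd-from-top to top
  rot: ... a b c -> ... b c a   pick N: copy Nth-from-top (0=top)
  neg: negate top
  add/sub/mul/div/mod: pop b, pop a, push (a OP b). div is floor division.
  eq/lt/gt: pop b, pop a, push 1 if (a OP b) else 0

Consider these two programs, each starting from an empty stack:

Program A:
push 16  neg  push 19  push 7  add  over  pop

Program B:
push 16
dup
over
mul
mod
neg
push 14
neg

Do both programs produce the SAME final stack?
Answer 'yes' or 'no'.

Answer: no

Derivation:
Program A trace:
  After 'push 16': [16]
  After 'neg': [-16]
  After 'push 19': [-16, 19]
  After 'push 7': [-16, 19, 7]
  After 'add': [-16, 26]
  After 'over': [-16, 26, -16]
  After 'pop': [-16, 26]
Program A final stack: [-16, 26]

Program B trace:
  After 'push 16': [16]
  After 'dup': [16, 16]
  After 'over': [16, 16, 16]
  After 'mul': [16, 256]
  After 'mod': [16]
  After 'neg': [-16]
  After 'push 14': [-16, 14]
  After 'neg': [-16, -14]
Program B final stack: [-16, -14]
Same: no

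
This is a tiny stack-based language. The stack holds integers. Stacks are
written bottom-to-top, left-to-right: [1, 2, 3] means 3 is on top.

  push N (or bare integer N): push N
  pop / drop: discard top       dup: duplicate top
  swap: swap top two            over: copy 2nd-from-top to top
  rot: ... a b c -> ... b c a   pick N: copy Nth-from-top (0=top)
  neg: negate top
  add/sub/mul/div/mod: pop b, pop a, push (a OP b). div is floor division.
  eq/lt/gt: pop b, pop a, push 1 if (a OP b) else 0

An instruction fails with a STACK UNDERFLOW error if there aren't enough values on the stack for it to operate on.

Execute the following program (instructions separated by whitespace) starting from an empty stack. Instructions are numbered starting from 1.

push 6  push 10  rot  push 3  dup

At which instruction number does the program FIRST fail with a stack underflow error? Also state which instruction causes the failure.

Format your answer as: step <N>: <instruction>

Step 1 ('push 6'): stack = [6], depth = 1
Step 2 ('push 10'): stack = [6, 10], depth = 2
Step 3 ('rot'): needs 3 value(s) but depth is 2 — STACK UNDERFLOW

Answer: step 3: rot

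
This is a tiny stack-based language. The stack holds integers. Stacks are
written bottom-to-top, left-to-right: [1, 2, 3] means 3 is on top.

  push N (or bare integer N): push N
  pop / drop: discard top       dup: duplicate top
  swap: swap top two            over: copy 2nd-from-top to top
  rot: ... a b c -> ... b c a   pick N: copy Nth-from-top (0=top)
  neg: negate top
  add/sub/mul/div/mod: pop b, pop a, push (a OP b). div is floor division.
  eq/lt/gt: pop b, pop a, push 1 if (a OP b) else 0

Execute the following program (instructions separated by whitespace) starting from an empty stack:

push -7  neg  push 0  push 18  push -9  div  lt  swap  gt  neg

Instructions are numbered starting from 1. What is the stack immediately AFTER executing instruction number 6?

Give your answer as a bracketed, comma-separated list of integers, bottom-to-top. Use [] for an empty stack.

Step 1 ('push -7'): [-7]
Step 2 ('neg'): [7]
Step 3 ('push 0'): [7, 0]
Step 4 ('push 18'): [7, 0, 18]
Step 5 ('push -9'): [7, 0, 18, -9]
Step 6 ('div'): [7, 0, -2]

Answer: [7, 0, -2]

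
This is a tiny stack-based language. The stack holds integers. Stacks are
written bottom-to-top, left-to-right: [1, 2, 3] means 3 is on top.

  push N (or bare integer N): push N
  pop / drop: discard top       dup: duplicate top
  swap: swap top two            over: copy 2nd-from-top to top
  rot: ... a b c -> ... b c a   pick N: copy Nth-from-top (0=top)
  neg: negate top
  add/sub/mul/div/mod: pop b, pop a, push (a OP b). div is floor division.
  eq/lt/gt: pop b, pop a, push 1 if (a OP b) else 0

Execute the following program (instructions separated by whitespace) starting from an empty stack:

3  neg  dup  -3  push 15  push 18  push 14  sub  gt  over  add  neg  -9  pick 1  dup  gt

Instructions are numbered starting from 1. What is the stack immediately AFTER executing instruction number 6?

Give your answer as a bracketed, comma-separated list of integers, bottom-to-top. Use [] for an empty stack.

Step 1 ('3'): [3]
Step 2 ('neg'): [-3]
Step 3 ('dup'): [-3, -3]
Step 4 ('-3'): [-3, -3, -3]
Step 5 ('push 15'): [-3, -3, -3, 15]
Step 6 ('push 18'): [-3, -3, -3, 15, 18]

Answer: [-3, -3, -3, 15, 18]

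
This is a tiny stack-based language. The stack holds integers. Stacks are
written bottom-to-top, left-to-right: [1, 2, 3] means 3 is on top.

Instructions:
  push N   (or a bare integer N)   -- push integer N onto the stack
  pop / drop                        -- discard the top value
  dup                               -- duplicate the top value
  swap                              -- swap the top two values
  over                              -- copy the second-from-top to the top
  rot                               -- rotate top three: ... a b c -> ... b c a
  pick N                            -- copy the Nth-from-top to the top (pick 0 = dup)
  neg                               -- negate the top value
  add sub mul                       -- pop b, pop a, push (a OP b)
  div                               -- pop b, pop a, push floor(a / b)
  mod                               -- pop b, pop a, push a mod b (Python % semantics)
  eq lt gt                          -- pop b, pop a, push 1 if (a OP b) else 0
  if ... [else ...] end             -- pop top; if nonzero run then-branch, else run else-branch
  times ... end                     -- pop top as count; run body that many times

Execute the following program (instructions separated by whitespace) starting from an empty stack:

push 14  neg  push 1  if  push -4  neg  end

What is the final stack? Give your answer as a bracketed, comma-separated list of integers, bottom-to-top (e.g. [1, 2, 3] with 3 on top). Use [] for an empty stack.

Answer: [-14, 4]

Derivation:
After 'push 14': [14]
After 'neg': [-14]
After 'push 1': [-14, 1]
After 'if': [-14]
After 'push -4': [-14, -4]
After 'neg': [-14, 4]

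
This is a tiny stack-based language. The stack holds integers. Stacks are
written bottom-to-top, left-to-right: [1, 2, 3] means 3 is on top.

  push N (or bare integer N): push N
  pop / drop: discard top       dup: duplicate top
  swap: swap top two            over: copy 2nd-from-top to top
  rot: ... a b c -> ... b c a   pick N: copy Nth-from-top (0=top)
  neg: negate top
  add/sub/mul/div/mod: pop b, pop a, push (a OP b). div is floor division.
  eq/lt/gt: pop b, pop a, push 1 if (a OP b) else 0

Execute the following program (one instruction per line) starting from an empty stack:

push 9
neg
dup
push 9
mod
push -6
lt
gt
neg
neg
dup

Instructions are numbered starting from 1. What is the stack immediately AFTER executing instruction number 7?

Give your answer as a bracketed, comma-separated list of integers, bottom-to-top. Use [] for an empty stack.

Step 1 ('push 9'): [9]
Step 2 ('neg'): [-9]
Step 3 ('dup'): [-9, -9]
Step 4 ('push 9'): [-9, -9, 9]
Step 5 ('mod'): [-9, 0]
Step 6 ('push -6'): [-9, 0, -6]
Step 7 ('lt'): [-9, 0]

Answer: [-9, 0]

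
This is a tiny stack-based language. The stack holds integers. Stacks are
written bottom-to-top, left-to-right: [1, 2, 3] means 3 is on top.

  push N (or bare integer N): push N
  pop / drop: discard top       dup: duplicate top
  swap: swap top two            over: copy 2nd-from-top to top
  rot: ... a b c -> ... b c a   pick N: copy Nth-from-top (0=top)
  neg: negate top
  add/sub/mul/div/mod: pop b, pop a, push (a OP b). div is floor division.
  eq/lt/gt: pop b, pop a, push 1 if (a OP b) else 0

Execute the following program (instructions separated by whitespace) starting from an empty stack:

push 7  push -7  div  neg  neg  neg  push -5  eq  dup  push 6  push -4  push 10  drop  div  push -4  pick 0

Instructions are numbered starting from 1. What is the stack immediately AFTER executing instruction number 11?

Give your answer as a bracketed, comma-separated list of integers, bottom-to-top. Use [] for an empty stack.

Step 1 ('push 7'): [7]
Step 2 ('push -7'): [7, -7]
Step 3 ('div'): [-1]
Step 4 ('neg'): [1]
Step 5 ('neg'): [-1]
Step 6 ('neg'): [1]
Step 7 ('push -5'): [1, -5]
Step 8 ('eq'): [0]
Step 9 ('dup'): [0, 0]
Step 10 ('push 6'): [0, 0, 6]
Step 11 ('push -4'): [0, 0, 6, -4]

Answer: [0, 0, 6, -4]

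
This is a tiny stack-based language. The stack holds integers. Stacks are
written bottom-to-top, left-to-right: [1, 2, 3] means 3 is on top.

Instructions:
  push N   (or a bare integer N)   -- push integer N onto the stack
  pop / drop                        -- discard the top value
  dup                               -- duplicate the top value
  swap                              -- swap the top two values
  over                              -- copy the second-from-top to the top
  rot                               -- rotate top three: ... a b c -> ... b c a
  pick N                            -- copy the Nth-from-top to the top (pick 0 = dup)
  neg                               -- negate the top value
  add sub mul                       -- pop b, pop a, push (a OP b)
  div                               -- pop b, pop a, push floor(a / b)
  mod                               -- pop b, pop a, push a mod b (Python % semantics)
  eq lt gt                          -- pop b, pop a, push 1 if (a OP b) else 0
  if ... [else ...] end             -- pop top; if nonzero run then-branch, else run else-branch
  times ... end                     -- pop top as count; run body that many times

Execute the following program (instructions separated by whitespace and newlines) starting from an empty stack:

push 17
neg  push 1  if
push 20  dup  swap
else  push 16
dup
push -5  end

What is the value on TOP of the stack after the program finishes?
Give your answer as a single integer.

Answer: 20

Derivation:
After 'push 17': [17]
After 'neg': [-17]
After 'push 1': [-17, 1]
After 'if': [-17]
After 'push 20': [-17, 20]
After 'dup': [-17, 20, 20]
After 'swap': [-17, 20, 20]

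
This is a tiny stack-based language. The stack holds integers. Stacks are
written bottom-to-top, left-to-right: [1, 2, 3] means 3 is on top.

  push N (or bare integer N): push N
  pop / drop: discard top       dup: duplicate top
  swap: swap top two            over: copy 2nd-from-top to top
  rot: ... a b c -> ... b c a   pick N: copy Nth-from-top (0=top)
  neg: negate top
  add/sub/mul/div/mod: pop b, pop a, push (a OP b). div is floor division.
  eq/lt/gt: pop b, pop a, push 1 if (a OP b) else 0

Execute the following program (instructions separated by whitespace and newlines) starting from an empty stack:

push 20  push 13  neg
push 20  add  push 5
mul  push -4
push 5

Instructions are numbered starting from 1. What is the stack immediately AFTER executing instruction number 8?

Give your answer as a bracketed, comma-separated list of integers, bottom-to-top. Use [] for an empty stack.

Step 1 ('push 20'): [20]
Step 2 ('push 13'): [20, 13]
Step 3 ('neg'): [20, -13]
Step 4 ('push 20'): [20, -13, 20]
Step 5 ('add'): [20, 7]
Step 6 ('push 5'): [20, 7, 5]
Step 7 ('mul'): [20, 35]
Step 8 ('push -4'): [20, 35, -4]

Answer: [20, 35, -4]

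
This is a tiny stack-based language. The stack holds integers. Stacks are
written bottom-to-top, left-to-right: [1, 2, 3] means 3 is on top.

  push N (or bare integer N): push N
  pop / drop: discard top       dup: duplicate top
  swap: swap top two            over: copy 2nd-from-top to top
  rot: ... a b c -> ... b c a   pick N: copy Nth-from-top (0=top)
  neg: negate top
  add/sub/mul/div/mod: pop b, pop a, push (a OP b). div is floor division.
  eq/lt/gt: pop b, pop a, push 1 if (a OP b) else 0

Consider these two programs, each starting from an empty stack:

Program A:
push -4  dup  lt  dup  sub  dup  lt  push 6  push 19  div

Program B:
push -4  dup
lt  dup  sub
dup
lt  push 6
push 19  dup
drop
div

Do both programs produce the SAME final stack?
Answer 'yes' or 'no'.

Answer: yes

Derivation:
Program A trace:
  After 'push -4': [-4]
  After 'dup': [-4, -4]
  After 'lt': [0]
  After 'dup': [0, 0]
  After 'sub': [0]
  After 'dup': [0, 0]
  After 'lt': [0]
  After 'push 6': [0, 6]
  After 'push 19': [0, 6, 19]
  After 'div': [0, 0]
Program A final stack: [0, 0]

Program B trace:
  After 'push -4': [-4]
  After 'dup': [-4, -4]
  After 'lt': [0]
  After 'dup': [0, 0]
  After 'sub': [0]
  After 'dup': [0, 0]
  After 'lt': [0]
  After 'push 6': [0, 6]
  After 'push 19': [0, 6, 19]
  After 'dup': [0, 6, 19, 19]
  After 'drop': [0, 6, 19]
  After 'div': [0, 0]
Program B final stack: [0, 0]
Same: yes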